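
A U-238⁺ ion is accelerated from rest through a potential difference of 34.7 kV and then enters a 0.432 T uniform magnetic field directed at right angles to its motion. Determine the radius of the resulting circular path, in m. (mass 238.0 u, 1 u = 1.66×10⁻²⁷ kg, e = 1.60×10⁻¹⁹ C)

r ≈ 0.958 m

The kinetic energy gained is K = qV = (1×1.60×10^-19)(3.47×10^4) = 5.55×10^-15 J.
v = √(2K/m) = 1.68×10^5 m/s.
r = mv/(qB) = (3.95×10^-25)(1.68×10^5) / [(1×1.60×10^-19)(0.432)] = 0.958 m.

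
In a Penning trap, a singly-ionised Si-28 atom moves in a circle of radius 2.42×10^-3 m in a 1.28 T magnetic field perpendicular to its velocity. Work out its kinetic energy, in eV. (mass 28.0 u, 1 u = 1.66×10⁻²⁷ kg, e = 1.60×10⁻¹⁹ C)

v = qBr/m = (1×1.60×10^-19)(1.28)(2.42×10^-3) / (4.65×10^-26) = 1.07×10^4 m/s.
K = ½mv² = 0.5·(4.65×10^-26)·(1.07×10^4)² = 2.64×10^-18 J = 16.5 eV.

K ≈ 16.5 eV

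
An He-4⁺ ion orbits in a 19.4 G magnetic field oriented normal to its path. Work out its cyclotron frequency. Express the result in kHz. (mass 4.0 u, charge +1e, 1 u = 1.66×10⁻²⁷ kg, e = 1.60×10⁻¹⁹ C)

f = qB/(2πm) = (1×1.60×10^-19)(1.94×10^-3) / [2π(6.64×10^-27)] = 7440 Hz.

f ≈ 7.44 kHz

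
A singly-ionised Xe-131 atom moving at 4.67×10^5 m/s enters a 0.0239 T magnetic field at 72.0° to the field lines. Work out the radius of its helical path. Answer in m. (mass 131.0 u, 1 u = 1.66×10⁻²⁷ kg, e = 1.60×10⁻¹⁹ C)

r ≈ 25.3 m

Only the perpendicular component v⊥ = v sin72.0° = 4.44×10^5 m/s is bent by the field.
r = m v⊥ /(qB) = (2.17×10^-25)(4.44×10^5) / [(1×1.60×10^-19)(0.0239)] = 25.3 m.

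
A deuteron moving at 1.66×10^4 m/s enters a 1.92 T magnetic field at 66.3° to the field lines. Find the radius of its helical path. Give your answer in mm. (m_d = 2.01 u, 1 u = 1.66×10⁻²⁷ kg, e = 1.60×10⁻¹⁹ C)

r ≈ 0.165 mm

Only the perpendicular component v⊥ = v sin66.3° = 1.52×10^4 m/s is bent by the field.
r = m v⊥ /(qB) = (3.34×10^-27)(1.52×10^4) / [(1×1.60×10^-19)(1.92)] = 1.65×10^-4 m.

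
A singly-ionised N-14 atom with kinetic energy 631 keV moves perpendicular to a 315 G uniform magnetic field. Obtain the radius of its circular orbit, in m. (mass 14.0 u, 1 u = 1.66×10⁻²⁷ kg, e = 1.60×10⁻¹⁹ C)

r ≈ 13.6 m

Convert the energy: K = 631 keV = 1.01×10^-13 J.
v = √(2K/m) = √(2·1.01×10^-13/2.32×10^-26) = 2.95×10^6 m/s.
r = mv/(qB) = (2.32×10^-26)(2.95×10^6) / [(1×1.60×10^-19)(0.0315)] = 13.6 m.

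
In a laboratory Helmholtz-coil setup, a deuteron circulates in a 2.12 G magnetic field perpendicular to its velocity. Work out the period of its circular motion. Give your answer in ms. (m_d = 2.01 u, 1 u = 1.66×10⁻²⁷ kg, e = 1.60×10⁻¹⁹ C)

The cyclotron period is independent of speed: T = 2πm/(qB).
T = 2π(3.34×10^-27) / [(1×1.60×10^-19)(2.12×10^-4)] = 6.18×10^-4 s.

T ≈ 0.618 ms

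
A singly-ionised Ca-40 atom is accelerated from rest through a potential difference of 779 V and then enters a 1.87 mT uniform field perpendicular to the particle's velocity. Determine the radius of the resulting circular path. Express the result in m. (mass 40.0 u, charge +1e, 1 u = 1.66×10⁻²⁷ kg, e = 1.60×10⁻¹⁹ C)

The kinetic energy gained is K = qV = (1×1.60×10^-19)(779) = 1.25×10^-16 J.
v = √(2K/m) = 6.13×10^4 m/s.
r = mv/(qB) = (6.64×10^-26)(6.13×10^4) / [(1×1.60×10^-19)(1.87×10^-3)] = 13.6 m.

r ≈ 13.6 m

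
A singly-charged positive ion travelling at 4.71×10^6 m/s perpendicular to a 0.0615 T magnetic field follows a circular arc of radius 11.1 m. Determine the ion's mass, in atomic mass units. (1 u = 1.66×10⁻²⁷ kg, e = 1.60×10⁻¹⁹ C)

qvB = mv²/r ⇒ m = qBr/v.
m = (1×1.60×10^-19)(0.0615)(11.1) / (4.71×10^6) = 2.32×10^-26 kg = 14.0 u.

m ≈ 14.0 u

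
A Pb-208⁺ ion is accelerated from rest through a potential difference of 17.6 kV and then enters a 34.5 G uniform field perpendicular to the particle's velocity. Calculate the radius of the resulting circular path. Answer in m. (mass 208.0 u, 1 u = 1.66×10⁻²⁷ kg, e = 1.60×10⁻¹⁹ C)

The kinetic energy gained is K = qV = (1×1.60×10^-19)(1.76×10^4) = 2.82×10^-15 J.
v = √(2K/m) = 1.28×10^5 m/s.
r = mv/(qB) = (3.45×10^-25)(1.28×10^5) / [(1×1.60×10^-19)(3.45×10^-3)] = 79.9 m.

r ≈ 79.9 m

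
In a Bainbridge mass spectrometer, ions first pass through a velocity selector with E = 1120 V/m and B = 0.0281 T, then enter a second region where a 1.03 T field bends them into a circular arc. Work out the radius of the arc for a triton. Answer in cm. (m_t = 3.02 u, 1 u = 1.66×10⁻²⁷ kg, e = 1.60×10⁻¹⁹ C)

r ≈ 0.121 cm

The selector passes v = E/B = 1120/0.0281 = 3.99×10^4 m/s.
In the deflection region, r = mv/(qB₂) = (5.01×10^-27)(3.99×10^4) / [(1×1.60×10^-19)(1.03)] = 1.21×10^-3 m.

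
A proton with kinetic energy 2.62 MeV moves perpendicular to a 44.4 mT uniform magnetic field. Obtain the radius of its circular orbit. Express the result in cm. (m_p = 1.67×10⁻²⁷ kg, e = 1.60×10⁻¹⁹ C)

r ≈ 527 cm

Convert the energy: K = 2.62 MeV = 4.19×10^-13 J.
v = √(2K/m) = √(2·4.19×10^-13/1.67×10^-27) = 2.24×10^7 m/s.
r = mv/(qB) = (1.67×10^-27)(2.24×10^7) / [(1×1.60×10^-19)(0.0444)] = 5.27 m.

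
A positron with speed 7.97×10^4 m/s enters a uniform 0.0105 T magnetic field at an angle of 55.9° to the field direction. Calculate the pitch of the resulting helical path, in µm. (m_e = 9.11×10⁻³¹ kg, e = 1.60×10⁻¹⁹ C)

pitch ≈ 152 µm

The velocity component along B is v∥ = v cos55.9° = 4.47×10^4 m/s.
The cyclotron period T = 2πm/(qB) = 3.41×10^-9 s is set by m, q, B alone.
Pitch = v∥·T = (4.47×10^4)(3.41×10^-9) = 1.52×10^-4 m.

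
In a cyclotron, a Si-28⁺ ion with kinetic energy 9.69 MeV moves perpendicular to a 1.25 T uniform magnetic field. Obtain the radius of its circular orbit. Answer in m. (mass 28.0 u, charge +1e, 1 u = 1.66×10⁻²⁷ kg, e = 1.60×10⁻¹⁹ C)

Convert the energy: K = 9.69 MeV = 1.55×10^-12 J.
v = √(2K/m) = √(2·1.55×10^-12/4.65×10^-26) = 8.17×10^6 m/s.
r = mv/(qB) = (4.65×10^-26)(8.17×10^6) / [(1×1.60×10^-19)(1.25)] = 1.90 m.

r ≈ 1.90 m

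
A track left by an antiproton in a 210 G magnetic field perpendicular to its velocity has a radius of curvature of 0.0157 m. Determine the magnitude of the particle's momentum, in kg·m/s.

Since qvB = mv²/r, the momentum p = mv = qBr.
p = (1×1.60×10^-19)(0.0210)(0.0157) = 5.28×10^-23 kg·m/s.

p ≈ 5.28×10^-23 kg·m/s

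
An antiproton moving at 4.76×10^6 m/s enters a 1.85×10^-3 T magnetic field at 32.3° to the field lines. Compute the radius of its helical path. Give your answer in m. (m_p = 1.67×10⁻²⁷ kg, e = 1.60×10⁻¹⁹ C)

r ≈ 14.4 m

Only the perpendicular component v⊥ = v sin32.3° = 2.54×10^6 m/s is bent by the field.
r = m v⊥ /(qB) = (1.67×10^-27)(2.54×10^6) / [(1×1.60×10^-19)(1.85×10^-3)] = 14.4 m.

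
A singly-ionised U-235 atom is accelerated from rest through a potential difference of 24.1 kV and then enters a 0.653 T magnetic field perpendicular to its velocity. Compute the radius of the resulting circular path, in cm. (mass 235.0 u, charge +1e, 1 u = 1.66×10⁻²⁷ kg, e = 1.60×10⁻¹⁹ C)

The kinetic energy gained is K = qV = (1×1.60×10^-19)(2.41×10^4) = 3.86×10^-15 J.
v = √(2K/m) = 1.41×10^5 m/s.
r = mv/(qB) = (3.90×10^-25)(1.41×10^5) / [(1×1.60×10^-19)(0.653)] = 0.525 m.

r ≈ 52.5 cm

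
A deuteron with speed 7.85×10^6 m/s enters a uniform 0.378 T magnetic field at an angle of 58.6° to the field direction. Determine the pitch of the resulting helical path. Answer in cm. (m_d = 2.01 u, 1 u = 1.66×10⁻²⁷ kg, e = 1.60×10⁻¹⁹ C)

pitch ≈ 142 cm

The velocity component along B is v∥ = v cos58.6° = 4.09×10^6 m/s.
The cyclotron period T = 2πm/(qB) = 3.47×10^-7 s is set by m, q, B alone.
Pitch = v∥·T = (4.09×10^6)(3.47×10^-7) = 1.42 m.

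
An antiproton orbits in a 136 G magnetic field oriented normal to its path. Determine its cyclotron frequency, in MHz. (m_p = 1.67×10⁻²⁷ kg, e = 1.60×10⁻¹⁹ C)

f ≈ 0.207 MHz

f = qB/(2πm) = (1×1.60×10^-19)(0.0136) / [2π(1.67×10^-27)] = 2.07×10^5 Hz.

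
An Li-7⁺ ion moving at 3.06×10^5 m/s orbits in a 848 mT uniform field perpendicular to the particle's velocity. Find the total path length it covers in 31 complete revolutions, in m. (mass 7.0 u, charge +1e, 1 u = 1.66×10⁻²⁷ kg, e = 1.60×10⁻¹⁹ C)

r = mv/(qB) = 0.0262 m, so one revolution covers 2πr = 0.165 m.
In 31 revolutions: L = 31·2πr = 5.10 m.

L ≈ 5.10 m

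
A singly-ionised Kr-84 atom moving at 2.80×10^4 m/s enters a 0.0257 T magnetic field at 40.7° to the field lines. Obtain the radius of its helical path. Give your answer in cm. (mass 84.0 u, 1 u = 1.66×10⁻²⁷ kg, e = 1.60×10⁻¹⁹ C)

r ≈ 61.9 cm

Only the perpendicular component v⊥ = v sin40.7° = 1.83×10^4 m/s is bent by the field.
r = m v⊥ /(qB) = (1.39×10^-25)(1.83×10^4) / [(1×1.60×10^-19)(0.0257)] = 0.619 m.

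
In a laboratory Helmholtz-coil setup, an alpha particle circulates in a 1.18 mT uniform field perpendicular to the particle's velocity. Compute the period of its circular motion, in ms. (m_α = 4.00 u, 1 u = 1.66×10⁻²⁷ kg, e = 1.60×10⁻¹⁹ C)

The cyclotron period is independent of speed: T = 2πm/(qB).
T = 2π(6.64×10^-27) / [(2×1.60×10^-19)(1.18×10^-3)] = 1.10×10^-4 s.

T ≈ 0.110 ms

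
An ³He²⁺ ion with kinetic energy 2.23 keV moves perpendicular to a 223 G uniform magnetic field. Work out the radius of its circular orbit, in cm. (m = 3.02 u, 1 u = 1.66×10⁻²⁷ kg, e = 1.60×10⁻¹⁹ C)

r ≈ 26.5 cm

Convert the energy: K = 2.23 keV = 3.57×10^-16 J.
v = √(2K/m) = √(2·3.57×10^-16/5.01×10^-27) = 3.77×10^5 m/s.
r = mv/(qB) = (5.01×10^-27)(3.77×10^5) / [(2×1.60×10^-19)(0.0223)] = 0.265 m.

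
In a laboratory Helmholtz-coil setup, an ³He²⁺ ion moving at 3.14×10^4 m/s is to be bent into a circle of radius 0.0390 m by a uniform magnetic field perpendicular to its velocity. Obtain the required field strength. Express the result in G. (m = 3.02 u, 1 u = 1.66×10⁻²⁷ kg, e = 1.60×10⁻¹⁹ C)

qvB = mv²/r gives B = mv/(qr).
B = (5.01×10^-27)(3.14×10^4) / [(2×1.60×10^-19)(0.0390)] = 0.0126 T.

B ≈ 126 G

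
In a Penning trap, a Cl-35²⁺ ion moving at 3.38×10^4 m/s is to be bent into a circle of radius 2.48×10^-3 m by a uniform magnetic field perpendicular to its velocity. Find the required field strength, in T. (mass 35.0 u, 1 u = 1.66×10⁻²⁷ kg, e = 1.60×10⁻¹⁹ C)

B ≈ 2.47 T

qvB = mv²/r gives B = mv/(qr).
B = (5.81×10^-26)(3.38×10^4) / [(2×1.60×10^-19)(2.48×10^-3)] = 2.47 T.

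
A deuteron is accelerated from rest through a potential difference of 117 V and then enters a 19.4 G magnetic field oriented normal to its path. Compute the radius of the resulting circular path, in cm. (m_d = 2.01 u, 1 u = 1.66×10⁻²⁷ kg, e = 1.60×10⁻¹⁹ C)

The kinetic energy gained is K = qV = (1×1.60×10^-19)(117) = 1.87×10^-17 J.
v = √(2K/m) = 1.06×10^5 m/s.
r = mv/(qB) = (3.34×10^-27)(1.06×10^5) / [(1×1.60×10^-19)(1.94×10^-3)] = 1.14 m.

r ≈ 114 cm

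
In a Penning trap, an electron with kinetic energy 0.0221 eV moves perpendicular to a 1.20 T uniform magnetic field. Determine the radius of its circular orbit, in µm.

Convert the energy: K = 0.0221 eV = 3.54×10^-21 J.
v = √(2K/m) = √(2·3.54×10^-21/9.11×10^-31) = 8.81×10^4 m/s.
r = mv/(qB) = (9.11×10^-31)(8.81×10^4) / [(1×1.60×10^-19)(1.20)] = 4.18×10^-7 m.

r ≈ 0.418 µm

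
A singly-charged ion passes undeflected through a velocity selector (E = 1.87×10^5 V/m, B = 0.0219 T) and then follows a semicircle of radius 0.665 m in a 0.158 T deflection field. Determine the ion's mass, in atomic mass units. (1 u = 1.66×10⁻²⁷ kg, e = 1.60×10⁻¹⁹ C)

v = E/B₁ = 8.54×10^6 m/s.
From r = mv/(qB₂), m = qB₂r/v = (1×1.60×10^-19)(0.158)(0.665) / (8.54×10^6) = 1.97×10^-27 kg.
In atomic mass units: m = 1.97×10^-27 / 1.66×10^-27 = 1.19 u.

m ≈ 1.19 u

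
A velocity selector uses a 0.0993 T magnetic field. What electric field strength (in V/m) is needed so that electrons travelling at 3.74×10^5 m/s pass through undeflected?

qE = qvB ⇒ E = vB = (3.74×10^5)(0.0993) = 3.71×10^4 V/m.

E ≈ 3.71×10^4 V/m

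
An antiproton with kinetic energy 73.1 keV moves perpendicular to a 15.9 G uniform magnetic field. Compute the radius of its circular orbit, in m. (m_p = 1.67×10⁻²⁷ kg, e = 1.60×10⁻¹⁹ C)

Convert the energy: K = 73.1 keV = 1.17×10^-14 J.
v = √(2K/m) = √(2·1.17×10^-14/1.67×10^-27) = 3.74×10^6 m/s.
r = mv/(qB) = (1.67×10^-27)(3.74×10^6) / [(1×1.60×10^-19)(1.59×10^-3)] = 24.6 m.

r ≈ 24.6 m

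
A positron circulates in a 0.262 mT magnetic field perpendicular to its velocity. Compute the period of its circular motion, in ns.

The cyclotron period is independent of speed: T = 2πm/(qB).
T = 2π(9.11×10^-31) / [(1×1.60×10^-19)(2.62×10^-4)] = 1.37×10^-7 s.

T ≈ 137 ns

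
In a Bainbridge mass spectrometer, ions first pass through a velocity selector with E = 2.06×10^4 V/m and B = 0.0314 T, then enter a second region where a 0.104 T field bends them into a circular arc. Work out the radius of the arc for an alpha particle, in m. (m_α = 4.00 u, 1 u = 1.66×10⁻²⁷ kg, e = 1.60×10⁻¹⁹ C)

The selector passes v = E/B = 2.06×10^4/0.0314 = 6.56×10^5 m/s.
In the deflection region, r = mv/(qB₂) = (6.64×10^-27)(6.56×10^5) / [(2×1.60×10^-19)(0.104)] = 0.131 m.

r ≈ 0.131 m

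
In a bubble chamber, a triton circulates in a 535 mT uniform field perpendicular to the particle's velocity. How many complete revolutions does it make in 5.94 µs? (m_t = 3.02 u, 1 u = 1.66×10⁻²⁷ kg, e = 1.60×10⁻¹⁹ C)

N = 16

T = 2πm/(qB) = 2π(5.0132×10^-27) / [(1×1.60×10^-19)(0.535)] = 3.6798×10^-7 s.
N = t/T = 5.94×10^-6 / 3.6798×10^-7 ≈ 16.14, so 16 complete revolutions.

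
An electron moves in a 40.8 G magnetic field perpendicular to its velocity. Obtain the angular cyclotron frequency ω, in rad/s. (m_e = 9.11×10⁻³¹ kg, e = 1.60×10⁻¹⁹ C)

ω ≈ 7.17×10^8 rad/s

ω = qB/m = (1×1.60×10^-19)(4.08×10^-3) / (9.11×10^-31) = 7.17×10^8 rad/s.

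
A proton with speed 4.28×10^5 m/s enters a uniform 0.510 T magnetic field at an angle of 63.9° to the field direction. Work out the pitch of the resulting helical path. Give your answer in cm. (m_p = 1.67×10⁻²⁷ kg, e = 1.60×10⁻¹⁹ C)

pitch ≈ 2.42 cm

The velocity component along B is v∥ = v cos63.9° = 1.88×10^5 m/s.
The cyclotron period T = 2πm/(qB) = 1.29×10^-7 s is set by m, q, B alone.
Pitch = v∥·T = (1.88×10^5)(1.29×10^-7) = 0.0242 m.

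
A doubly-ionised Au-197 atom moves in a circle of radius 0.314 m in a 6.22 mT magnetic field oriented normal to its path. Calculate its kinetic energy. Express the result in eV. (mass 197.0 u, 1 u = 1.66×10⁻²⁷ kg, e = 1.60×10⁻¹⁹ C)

v = qBr/m = (2×1.60×10^-19)(6.22×10^-3)(0.314) / (3.27×10^-25) = 1910 m/s.
K = ½mv² = 0.5·(3.27×10^-25)·(1910)² = 5.97×10^-19 J = 3.73 eV.

K ≈ 3.73 eV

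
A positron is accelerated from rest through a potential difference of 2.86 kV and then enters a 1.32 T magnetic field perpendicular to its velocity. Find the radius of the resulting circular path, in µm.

The kinetic energy gained is K = qV = (1×1.60×10^-19)(2860) = 4.58×10^-16 J.
v = √(2K/m) = 3.17×10^7 m/s.
r = mv/(qB) = (9.11×10^-31)(3.17×10^7) / [(1×1.60×10^-19)(1.32)] = 1.37×10^-4 m.

r ≈ 137 µm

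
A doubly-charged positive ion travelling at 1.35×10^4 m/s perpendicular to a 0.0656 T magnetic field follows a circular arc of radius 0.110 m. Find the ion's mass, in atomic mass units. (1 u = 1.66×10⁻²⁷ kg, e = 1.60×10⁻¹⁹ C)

qvB = mv²/r ⇒ m = qBr/v.
m = (2×1.60×10^-19)(0.0656)(0.110) / (1.35×10^4) = 1.71×10^-25 kg = 103 u.

m ≈ 103 u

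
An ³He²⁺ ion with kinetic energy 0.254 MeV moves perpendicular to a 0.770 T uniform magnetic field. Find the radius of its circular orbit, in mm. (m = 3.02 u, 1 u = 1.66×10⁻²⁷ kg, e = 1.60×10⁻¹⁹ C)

r ≈ 81.9 mm

Convert the energy: K = 0.254 MeV = 4.06×10^-14 J.
v = √(2K/m) = √(2·4.06×10^-14/5.01×10^-27) = 4.03×10^6 m/s.
r = mv/(qB) = (5.01×10^-27)(4.03×10^6) / [(2×1.60×10^-19)(0.770)] = 0.0819 m.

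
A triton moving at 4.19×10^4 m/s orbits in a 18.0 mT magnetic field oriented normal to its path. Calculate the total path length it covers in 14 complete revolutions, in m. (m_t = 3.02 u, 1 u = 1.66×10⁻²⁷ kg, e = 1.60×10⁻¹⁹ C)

L ≈ 6.42 m

r = mv/(qB) = 0.0729 m, so one revolution covers 2πr = 0.458 m.
In 14 revolutions: L = 14·2πr = 6.42 m.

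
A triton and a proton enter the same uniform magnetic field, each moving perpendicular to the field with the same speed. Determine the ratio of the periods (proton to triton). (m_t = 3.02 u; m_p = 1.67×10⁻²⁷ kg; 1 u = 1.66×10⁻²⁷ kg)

ratio ≈ 0.333

T = 2πm/(qB) is independent of speed, so T₂/T₁ = (m₂/q₂)/(m₁/q₁).
T_{proton}/T_{triton} = (1.67×10^-27/1e) / (5.01×10^-27/1e) = 0.333.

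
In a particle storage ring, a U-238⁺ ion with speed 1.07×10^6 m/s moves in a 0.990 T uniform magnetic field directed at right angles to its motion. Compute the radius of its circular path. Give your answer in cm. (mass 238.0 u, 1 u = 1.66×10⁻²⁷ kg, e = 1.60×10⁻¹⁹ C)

r ≈ 267 cm

The magnetic force provides the centripetal force: qvB = mv²/r, so r = mv/(qB).
r = (3.95×10^-25 kg)(1.07×10^6 m/s) / [(1×1.60×10^-19 C)(0.990 T)] = 2.67 m.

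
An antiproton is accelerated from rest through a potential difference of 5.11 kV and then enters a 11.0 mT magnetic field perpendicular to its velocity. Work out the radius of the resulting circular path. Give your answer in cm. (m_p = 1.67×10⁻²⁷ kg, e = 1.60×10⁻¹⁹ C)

The kinetic energy gained is K = qV = (1×1.60×10^-19)(5110) = 8.18×10^-16 J.
v = √(2K/m) = 9.90×10^5 m/s.
r = mv/(qB) = (1.67×10^-27)(9.90×10^5) / [(1×1.60×10^-19)(0.0110)] = 0.939 m.

r ≈ 93.9 cm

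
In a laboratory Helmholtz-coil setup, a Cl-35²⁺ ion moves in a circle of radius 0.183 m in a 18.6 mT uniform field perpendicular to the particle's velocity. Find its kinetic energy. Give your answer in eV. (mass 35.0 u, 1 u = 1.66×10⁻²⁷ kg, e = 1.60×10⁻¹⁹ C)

K ≈ 63.8 eV

v = qBr/m = (2×1.60×10^-19)(0.0186)(0.183) / (5.81×10^-26) = 1.87×10^4 m/s.
K = ½mv² = 0.5·(5.81×10^-26)·(1.87×10^4)² = 1.02×10^-17 J = 63.8 eV.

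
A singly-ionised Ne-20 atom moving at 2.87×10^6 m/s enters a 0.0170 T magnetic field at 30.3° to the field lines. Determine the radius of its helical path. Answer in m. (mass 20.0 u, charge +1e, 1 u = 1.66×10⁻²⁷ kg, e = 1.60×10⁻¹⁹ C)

Only the perpendicular component v⊥ = v sin30.3° = 1.45×10^6 m/s is bent by the field.
r = m v⊥ /(qB) = (3.32×10^-26)(1.45×10^6) / [(1×1.60×10^-19)(0.0170)] = 17.7 m.

r ≈ 17.7 m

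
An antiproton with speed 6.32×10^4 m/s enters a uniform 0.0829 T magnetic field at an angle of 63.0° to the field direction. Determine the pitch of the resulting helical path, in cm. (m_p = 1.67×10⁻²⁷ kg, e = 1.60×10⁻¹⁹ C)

The velocity component along B is v∥ = v cos63.0° = 2.87×10^4 m/s.
The cyclotron period T = 2πm/(qB) = 7.91×10^-7 s is set by m, q, B alone.
Pitch = v∥·T = (2.87×10^4)(7.91×10^-7) = 0.0227 m.

pitch ≈ 2.27 cm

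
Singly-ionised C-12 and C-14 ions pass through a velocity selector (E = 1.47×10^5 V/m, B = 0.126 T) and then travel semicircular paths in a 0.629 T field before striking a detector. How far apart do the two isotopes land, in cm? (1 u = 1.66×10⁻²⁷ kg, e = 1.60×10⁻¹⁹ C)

Δd ≈ 7.70 cm

Both emerge at v = E/B₁ = 1.17×10^6 m/s.
r = mv/(qB₂), so r₁ = 0.2309 m and r₂ = 0.2694 m, giving Δr = 0.0385 m.
After a semicircle each ion lands a diameter 2r from the entry slit, so the separation is 2Δr = 0.0770 m.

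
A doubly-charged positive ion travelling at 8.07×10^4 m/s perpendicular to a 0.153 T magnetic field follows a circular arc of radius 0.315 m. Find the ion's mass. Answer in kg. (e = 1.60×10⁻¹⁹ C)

qvB = mv²/r ⇒ m = qBr/v.
m = (2×1.60×10^-19)(0.153)(0.315) / (8.07×10^4) = 1.91×10^-25 kg.

m ≈ 1.91×10^-25 kg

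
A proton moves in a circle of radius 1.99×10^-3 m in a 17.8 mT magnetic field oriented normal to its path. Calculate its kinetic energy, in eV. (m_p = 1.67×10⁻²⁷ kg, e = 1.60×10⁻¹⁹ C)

v = qBr/m = (1×1.60×10^-19)(0.0178)(1.99×10^-3) / (1.67×10^-27) = 3390 m/s.
K = ½mv² = 0.5·(1.67×10^-27)·(3390)² = 9.62×10^-21 J = 0.0601 eV.

K ≈ 0.0601 eV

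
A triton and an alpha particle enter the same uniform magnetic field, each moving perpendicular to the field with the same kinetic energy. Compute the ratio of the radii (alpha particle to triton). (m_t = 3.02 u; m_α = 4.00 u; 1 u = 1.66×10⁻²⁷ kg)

ratio ≈ 0.575

r = √(2mK)/(qB) ⇒ at equal K, r ∝ √m/q.
r_{alpha particle}/r_{triton} = 0.575.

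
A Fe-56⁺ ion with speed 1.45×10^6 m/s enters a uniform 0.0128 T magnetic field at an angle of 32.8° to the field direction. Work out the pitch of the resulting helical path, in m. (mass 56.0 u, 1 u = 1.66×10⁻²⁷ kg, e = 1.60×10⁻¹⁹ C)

pitch ≈ 348 m

The velocity component along B is v∥ = v cos32.8° = 1.22×10^6 m/s.
The cyclotron period T = 2πm/(qB) = 2.85×10^-4 s is set by m, q, B alone.
Pitch = v∥·T = (1.22×10^6)(2.85×10^-4) = 348 m.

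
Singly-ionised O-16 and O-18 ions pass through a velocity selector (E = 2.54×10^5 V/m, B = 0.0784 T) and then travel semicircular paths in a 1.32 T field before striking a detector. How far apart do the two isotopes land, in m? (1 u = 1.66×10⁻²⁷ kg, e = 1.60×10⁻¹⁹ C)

Both emerge at v = E/B₁ = 3.24×10^6 m/s.
r = mv/(qB₂), so r₁ = 0.4074 m and r₂ = 0.4584 m, giving Δr = 0.0509 m.
After a semicircle each ion lands a diameter 2r from the entry slit, so the separation is 2Δr = 0.102 m.

Δd ≈ 0.102 m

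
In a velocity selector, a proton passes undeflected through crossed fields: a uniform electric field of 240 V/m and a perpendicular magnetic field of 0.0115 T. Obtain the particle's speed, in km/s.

For zero net force, qE = qvB, so v = E/B.
v = (240) / (0.0115) = 2.09×10^4 m/s.

v ≈ 20.9 km/s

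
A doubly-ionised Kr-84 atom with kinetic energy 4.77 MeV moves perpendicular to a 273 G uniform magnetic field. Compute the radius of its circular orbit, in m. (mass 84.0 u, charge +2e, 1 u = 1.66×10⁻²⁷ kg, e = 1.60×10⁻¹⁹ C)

Convert the energy: K = 4.77 MeV = 7.63×10^-13 J.
v = √(2K/m) = √(2·7.63×10^-13/1.39×10^-25) = 3.31×10^6 m/s.
r = mv/(qB) = (1.39×10^-25)(3.31×10^6) / [(2×1.60×10^-19)(0.0273)] = 52.8 m.

r ≈ 52.8 m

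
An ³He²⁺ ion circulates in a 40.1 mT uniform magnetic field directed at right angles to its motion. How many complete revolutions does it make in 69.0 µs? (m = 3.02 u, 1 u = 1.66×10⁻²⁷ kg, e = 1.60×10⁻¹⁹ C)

T = 2πm/(qB) = 2π(5.0132×10^-27) / [(2×1.60×10^-19)(0.0401)] = 2.4547×10^-6 s.
N = t/T = 6.90×10^-5 / 2.4547×10^-6 ≈ 28.11, so 28 complete revolutions.

N = 28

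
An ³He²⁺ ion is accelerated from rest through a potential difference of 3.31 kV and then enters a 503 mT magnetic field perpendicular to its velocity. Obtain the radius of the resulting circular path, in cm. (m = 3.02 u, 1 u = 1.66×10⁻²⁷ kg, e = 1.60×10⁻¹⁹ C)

r ≈ 2.02 cm

The kinetic energy gained is K = qV = (2×1.60×10^-19)(3310) = 1.06×10^-15 J.
v = √(2K/m) = 6.50×10^5 m/s.
r = mv/(qB) = (5.01×10^-27)(6.50×10^5) / [(2×1.60×10^-19)(0.503)] = 0.0202 m.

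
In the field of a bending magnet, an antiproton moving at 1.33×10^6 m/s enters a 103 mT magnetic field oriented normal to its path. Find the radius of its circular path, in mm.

r ≈ 135 mm

The magnetic force provides the centripetal force: qvB = mv²/r, so r = mv/(qB).
r = (1.67×10^-27 kg)(1.33×10^6 m/s) / [(1×1.60×10^-19 C)(0.103 T)] = 0.135 m.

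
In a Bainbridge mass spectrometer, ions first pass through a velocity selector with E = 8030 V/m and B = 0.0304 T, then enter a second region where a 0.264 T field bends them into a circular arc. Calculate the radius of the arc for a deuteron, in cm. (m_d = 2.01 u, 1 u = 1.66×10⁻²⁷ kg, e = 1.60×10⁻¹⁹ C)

r ≈ 2.09 cm

The selector passes v = E/B = 8030/0.0304 = 2.64×10^5 m/s.
In the deflection region, r = mv/(qB₂) = (3.34×10^-27)(2.64×10^5) / [(1×1.60×10^-19)(0.264)] = 0.0209 m.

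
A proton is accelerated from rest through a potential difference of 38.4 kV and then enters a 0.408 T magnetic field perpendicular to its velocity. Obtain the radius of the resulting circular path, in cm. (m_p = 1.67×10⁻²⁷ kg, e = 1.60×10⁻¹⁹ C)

r ≈ 6.94 cm

The kinetic energy gained is K = qV = (1×1.60×10^-19)(3.84×10^4) = 6.14×10^-15 J.
v = √(2K/m) = 2.71×10^6 m/s.
r = mv/(qB) = (1.67×10^-27)(2.71×10^6) / [(1×1.60×10^-19)(0.408)] = 0.0694 m.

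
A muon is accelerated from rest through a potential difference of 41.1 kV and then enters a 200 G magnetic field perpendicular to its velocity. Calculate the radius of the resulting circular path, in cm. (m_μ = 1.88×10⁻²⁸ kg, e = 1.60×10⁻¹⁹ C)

The kinetic energy gained is K = qV = (1×1.60×10^-19)(4.11×10^4) = 6.58×10^-15 J.
v = √(2K/m) = 8.36×10^6 m/s.
r = mv/(qB) = (1.88×10^-28)(8.36×10^6) / [(1×1.60×10^-19)(0.0200)] = 0.491 m.

r ≈ 49.1 cm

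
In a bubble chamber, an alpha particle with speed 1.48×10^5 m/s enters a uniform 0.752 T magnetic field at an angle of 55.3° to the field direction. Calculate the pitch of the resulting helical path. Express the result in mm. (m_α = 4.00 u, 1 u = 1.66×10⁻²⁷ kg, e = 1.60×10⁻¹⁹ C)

pitch ≈ 14.6 mm

The velocity component along B is v∥ = v cos55.3° = 8.43×10^4 m/s.
The cyclotron period T = 2πm/(qB) = 1.73×10^-7 s is set by m, q, B alone.
Pitch = v∥·T = (8.43×10^4)(1.73×10^-7) = 0.0146 m.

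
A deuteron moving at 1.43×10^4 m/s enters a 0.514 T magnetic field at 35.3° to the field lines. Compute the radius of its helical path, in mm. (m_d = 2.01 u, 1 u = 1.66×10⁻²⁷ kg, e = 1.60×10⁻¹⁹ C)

Only the perpendicular component v⊥ = v sin35.3° = 8260 m/s is bent by the field.
r = m v⊥ /(qB) = (3.34×10^-27)(8260) / [(1×1.60×10^-19)(0.514)] = 3.35×10^-4 m.

r ≈ 0.335 mm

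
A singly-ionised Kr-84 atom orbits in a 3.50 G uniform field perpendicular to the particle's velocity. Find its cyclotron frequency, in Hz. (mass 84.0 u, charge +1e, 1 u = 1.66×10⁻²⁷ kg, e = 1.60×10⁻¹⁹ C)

f = qB/(2πm) = (1×1.60×10^-19)(3.50×10^-4) / [2π(1.39×10^-25)] = 63.9 Hz.

f ≈ 63.9 Hz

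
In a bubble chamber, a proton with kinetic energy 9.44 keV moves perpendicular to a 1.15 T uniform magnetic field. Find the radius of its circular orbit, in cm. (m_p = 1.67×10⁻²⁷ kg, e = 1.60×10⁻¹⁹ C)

r ≈ 1.22 cm

Convert the energy: K = 9.44 keV = 1.51×10^-15 J.
v = √(2K/m) = √(2·1.51×10^-15/1.67×10^-27) = 1.34×10^6 m/s.
r = mv/(qB) = (1.67×10^-27)(1.34×10^6) / [(1×1.60×10^-19)(1.15)] = 0.0122 m.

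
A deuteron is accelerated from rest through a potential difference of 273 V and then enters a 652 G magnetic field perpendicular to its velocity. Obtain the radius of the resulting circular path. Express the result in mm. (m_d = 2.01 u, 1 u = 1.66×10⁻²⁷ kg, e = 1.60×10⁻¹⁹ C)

r ≈ 51.8 mm

The kinetic energy gained is K = qV = (1×1.60×10^-19)(273) = 4.37×10^-17 J.
v = √(2K/m) = 1.62×10^5 m/s.
r = mv/(qB) = (3.34×10^-27)(1.62×10^5) / [(1×1.60×10^-19)(0.0652)] = 0.0518 m.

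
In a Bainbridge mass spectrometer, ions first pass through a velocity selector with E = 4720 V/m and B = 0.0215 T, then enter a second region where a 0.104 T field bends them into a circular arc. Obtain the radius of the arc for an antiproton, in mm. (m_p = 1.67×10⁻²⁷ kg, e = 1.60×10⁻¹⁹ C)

The selector passes v = E/B = 4720/0.0215 = 2.20×10^5 m/s.
In the deflection region, r = mv/(qB₂) = (1.67×10^-27)(2.20×10^5) / [(1×1.60×10^-19)(0.104)] = 0.0220 m.

r ≈ 22.0 mm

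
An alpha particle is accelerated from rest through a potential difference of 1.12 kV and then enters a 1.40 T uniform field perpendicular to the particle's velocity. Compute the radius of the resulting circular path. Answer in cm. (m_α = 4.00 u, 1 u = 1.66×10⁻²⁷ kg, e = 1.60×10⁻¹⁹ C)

The kinetic energy gained is K = qV = (2×1.60×10^-19)(1120) = 3.58×10^-16 J.
v = √(2K/m) = 3.29×10^5 m/s.
r = mv/(qB) = (6.64×10^-27)(3.29×10^5) / [(2×1.60×10^-19)(1.40)] = 4.87×10^-3 m.

r ≈ 0.487 cm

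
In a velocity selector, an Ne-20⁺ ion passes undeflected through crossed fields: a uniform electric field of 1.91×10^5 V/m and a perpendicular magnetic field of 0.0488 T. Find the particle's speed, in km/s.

v ≈ 3910 km/s

For zero net force, qE = qvB, so v = E/B.
v = (1.91×10^5) / (0.0488) = 3.91×10^6 m/s.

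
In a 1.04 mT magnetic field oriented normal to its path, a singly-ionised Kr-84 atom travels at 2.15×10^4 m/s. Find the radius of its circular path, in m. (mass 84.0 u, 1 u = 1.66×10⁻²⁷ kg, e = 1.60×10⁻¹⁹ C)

r ≈ 18.0 m

The magnetic force provides the centripetal force: qvB = mv²/r, so r = mv/(qB).
r = (1.39×10^-25 kg)(2.15×10^4 m/s) / [(1×1.60×10^-19 C)(1.04×10^-3 T)] = 18.0 m.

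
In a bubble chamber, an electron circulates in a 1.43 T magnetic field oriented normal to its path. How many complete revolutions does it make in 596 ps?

T = 2πm/(qB) = 2π(9.11×10^-31) / [(1×1.60×10^-19)(1.43)] = 2.5017×10^-11 s.
N = t/T = 5.96×10^-10 / 2.5017×10^-11 ≈ 23.82, so 23 complete revolutions.

N = 23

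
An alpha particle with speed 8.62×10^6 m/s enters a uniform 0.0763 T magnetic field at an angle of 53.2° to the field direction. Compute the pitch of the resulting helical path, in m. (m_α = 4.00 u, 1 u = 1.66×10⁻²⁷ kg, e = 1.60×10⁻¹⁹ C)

pitch ≈ 8.82 m

The velocity component along B is v∥ = v cos53.2° = 5.16×10^6 m/s.
The cyclotron period T = 2πm/(qB) = 1.71×10^-6 s is set by m, q, B alone.
Pitch = v∥·T = (5.16×10^6)(1.71×10^-6) = 8.82 m.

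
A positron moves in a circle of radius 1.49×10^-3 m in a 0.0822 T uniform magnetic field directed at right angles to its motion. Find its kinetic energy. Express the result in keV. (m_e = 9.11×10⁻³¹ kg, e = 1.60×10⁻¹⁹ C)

v = qBr/m = (1×1.60×10^-19)(0.0822)(1.49×10^-3) / (9.11×10^-31) = 2.15×10^7 m/s.
K = ½mv² = 0.5·(9.11×10^-31)·(2.15×10^7)² = 2.11×10^-16 J = 1.32 keV.

K ≈ 1.32 keV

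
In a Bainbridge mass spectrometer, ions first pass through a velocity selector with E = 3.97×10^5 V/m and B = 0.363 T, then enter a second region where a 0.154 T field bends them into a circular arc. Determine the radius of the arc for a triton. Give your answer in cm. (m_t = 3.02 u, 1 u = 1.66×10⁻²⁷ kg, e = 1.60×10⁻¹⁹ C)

r ≈ 22.3 cm

The selector passes v = E/B = 3.97×10^5/0.363 = 1.09×10^6 m/s.
In the deflection region, r = mv/(qB₂) = (5.01×10^-27)(1.09×10^6) / [(1×1.60×10^-19)(0.154)] = 0.223 m.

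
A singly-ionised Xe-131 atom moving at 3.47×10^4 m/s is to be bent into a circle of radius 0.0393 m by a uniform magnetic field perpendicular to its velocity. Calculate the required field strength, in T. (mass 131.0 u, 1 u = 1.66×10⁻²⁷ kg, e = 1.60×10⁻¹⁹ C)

B ≈ 1.20 T

qvB = mv²/r gives B = mv/(qr).
B = (2.17×10^-25)(3.47×10^4) / [(1×1.60×10^-19)(0.0393)] = 1.20 T.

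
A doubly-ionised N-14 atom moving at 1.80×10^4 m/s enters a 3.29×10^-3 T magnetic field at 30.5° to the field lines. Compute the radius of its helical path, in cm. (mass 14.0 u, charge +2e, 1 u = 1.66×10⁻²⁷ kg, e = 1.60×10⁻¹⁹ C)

Only the perpendicular component v⊥ = v sin30.5° = 9140 m/s is bent by the field.
r = m v⊥ /(qB) = (2.32×10^-26)(9140) / [(2×1.60×10^-19)(3.29×10^-3)] = 0.202 m.

r ≈ 20.2 cm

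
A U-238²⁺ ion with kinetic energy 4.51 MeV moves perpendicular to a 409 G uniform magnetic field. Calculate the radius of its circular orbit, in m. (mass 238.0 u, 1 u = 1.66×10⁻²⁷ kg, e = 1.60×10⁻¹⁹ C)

Convert the energy: K = 4.51 MeV = 7.22×10^-13 J.
v = √(2K/m) = √(2·7.22×10^-13/3.95×10^-25) = 1.91×10^6 m/s.
r = mv/(qB) = (3.95×10^-25)(1.91×10^6) / [(2×1.60×10^-19)(0.0409)] = 57.7 m.

r ≈ 57.7 m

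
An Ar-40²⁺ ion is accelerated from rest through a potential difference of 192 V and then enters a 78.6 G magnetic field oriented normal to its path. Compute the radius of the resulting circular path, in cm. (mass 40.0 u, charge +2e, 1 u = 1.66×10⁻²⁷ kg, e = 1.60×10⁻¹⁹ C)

The kinetic energy gained is K = qV = (2×1.60×10^-19)(192) = 6.14×10^-17 J.
v = √(2K/m) = 4.30×10^4 m/s.
r = mv/(qB) = (6.64×10^-26)(4.30×10^4) / [(2×1.60×10^-19)(7.86×10^-3)] = 1.14 m.

r ≈ 114 cm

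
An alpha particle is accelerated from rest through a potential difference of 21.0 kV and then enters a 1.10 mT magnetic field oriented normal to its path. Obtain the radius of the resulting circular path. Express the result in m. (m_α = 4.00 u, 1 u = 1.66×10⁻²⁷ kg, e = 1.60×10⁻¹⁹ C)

The kinetic energy gained is K = qV = (2×1.60×10^-19)(2.10×10^4) = 6.72×10^-15 J.
v = √(2K/m) = 1.42×10^6 m/s.
r = mv/(qB) = (6.64×10^-27)(1.42×10^6) / [(2×1.60×10^-19)(1.10×10^-3)] = 26.8 m.

r ≈ 26.8 m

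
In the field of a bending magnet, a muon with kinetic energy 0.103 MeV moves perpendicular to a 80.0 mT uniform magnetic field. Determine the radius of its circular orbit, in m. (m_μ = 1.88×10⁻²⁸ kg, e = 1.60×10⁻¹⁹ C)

Convert the energy: K = 0.103 MeV = 1.65×10^-14 J.
v = √(2K/m) = √(2·1.65×10^-14/1.88×10^-28) = 1.32×10^7 m/s.
r = mv/(qB) = (1.88×10^-28)(1.32×10^7) / [(1×1.60×10^-19)(0.0800)] = 0.194 m.

r ≈ 0.194 m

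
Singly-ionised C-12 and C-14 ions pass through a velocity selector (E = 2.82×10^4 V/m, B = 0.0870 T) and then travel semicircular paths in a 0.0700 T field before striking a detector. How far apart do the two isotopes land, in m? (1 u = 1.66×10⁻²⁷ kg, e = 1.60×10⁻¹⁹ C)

Δd ≈ 0.192 m

Both emerge at v = E/B₁ = 3.24×10^5 m/s.
r = mv/(qB₂), so r₁ = 0.5765 m and r₂ = 0.6726 m, giving Δr = 0.0961 m.
After a semicircle each ion lands a diameter 2r from the entry slit, so the separation is 2Δr = 0.192 m.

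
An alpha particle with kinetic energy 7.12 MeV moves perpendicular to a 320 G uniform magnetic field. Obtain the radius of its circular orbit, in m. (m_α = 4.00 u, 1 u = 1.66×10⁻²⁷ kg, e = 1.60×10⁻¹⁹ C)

Convert the energy: K = 7.12 MeV = 1.14×10^-12 J.
v = √(2K/m) = √(2·1.14×10^-12/6.64×10^-27) = 1.85×10^7 m/s.
r = mv/(qB) = (6.64×10^-27)(1.85×10^7) / [(2×1.60×10^-19)(0.0320)] = 12.0 m.

r ≈ 12.0 m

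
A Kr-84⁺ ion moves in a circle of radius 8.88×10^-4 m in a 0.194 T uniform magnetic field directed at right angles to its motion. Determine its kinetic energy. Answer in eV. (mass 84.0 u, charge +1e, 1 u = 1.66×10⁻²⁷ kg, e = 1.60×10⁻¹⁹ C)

K ≈ 0.0170 eV

v = qBr/m = (1×1.60×10^-19)(0.194)(8.88×10^-4) / (1.39×10^-25) = 198 m/s.
K = ½mv² = 0.5·(1.39×10^-25)·(198)² = 2.72×10^-21 J = 0.0170 eV.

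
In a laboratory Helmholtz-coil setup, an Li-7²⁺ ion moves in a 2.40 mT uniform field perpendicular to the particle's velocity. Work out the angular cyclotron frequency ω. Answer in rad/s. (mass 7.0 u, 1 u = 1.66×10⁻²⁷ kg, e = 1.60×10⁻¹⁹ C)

ω = qB/m = (2×1.60×10^-19)(2.40×10^-3) / (1.16×10^-26) = 6.61×10^4 rad/s.

ω ≈ 6.61×10^4 rad/s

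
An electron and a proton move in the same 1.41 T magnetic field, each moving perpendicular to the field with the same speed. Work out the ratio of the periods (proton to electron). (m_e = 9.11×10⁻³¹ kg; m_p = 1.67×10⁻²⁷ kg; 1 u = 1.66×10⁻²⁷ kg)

ratio ≈ 1830

T = 2πm/(qB) is independent of speed, so T₂/T₁ = (m₂/q₂)/(m₁/q₁).
T_{proton}/T_{electron} = (1.67×10^-27/1e) / (9.11×10^-31/1e) = 1830.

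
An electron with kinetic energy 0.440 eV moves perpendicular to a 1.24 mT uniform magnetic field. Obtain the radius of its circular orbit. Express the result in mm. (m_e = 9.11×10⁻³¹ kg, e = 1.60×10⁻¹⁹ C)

r ≈ 1.81 mm

Convert the energy: K = 0.440 eV = 7.04×10^-20 J.
v = √(2K/m) = √(2·7.04×10^-20/9.11×10^-31) = 3.93×10^5 m/s.
r = mv/(qB) = (9.11×10^-31)(3.93×10^5) / [(1×1.60×10^-19)(1.24×10^-3)] = 1.81×10^-3 m.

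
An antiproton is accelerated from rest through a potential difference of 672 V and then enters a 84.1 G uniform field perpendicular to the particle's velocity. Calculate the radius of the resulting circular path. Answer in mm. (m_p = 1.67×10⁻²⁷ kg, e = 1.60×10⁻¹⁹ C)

The kinetic energy gained is K = qV = (1×1.60×10^-19)(672) = 1.08×10^-16 J.
v = √(2K/m) = 3.59×10^5 m/s.
r = mv/(qB) = (1.67×10^-27)(3.59×10^5) / [(1×1.60×10^-19)(8.41×10^-3)] = 0.445 m.

r ≈ 445 mm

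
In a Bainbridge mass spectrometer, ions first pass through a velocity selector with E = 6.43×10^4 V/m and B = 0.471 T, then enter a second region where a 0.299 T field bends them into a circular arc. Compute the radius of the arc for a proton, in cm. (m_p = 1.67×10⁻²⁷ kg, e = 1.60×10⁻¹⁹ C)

The selector passes v = E/B = 6.43×10^4/0.471 = 1.37×10^5 m/s.
In the deflection region, r = mv/(qB₂) = (1.67×10^-27)(1.37×10^5) / [(1×1.60×10^-19)(0.299)] = 4.77×10^-3 m.

r ≈ 0.477 cm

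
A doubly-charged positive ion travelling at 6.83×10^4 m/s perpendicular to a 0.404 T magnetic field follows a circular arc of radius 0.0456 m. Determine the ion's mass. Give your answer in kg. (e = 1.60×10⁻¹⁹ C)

qvB = mv²/r ⇒ m = qBr/v.
m = (2×1.60×10^-19)(0.404)(0.0456) / (6.83×10^4) = 8.63×10^-26 kg.

m ≈ 8.63×10^-26 kg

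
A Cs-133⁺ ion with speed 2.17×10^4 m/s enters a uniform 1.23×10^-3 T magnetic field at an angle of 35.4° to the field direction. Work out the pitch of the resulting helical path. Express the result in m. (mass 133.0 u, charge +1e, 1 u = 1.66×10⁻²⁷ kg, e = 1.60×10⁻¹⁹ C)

The velocity component along B is v∥ = v cos35.4° = 1.77×10^4 m/s.
The cyclotron period T = 2πm/(qB) = 7.05×10^-3 s is set by m, q, B alone.
Pitch = v∥·T = (1.77×10^4)(7.05×10^-3) = 125 m.

pitch ≈ 125 m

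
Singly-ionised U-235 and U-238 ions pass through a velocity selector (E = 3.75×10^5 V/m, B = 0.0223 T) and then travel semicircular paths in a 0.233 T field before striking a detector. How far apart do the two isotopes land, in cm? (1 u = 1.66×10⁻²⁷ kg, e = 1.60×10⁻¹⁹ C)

Δd ≈ 449 cm

Both emerge at v = E/B₁ = 1.68×10^7 m/s.
r = mv/(qB₂), so r₁ = 175.97 m and r₂ = 178.21 m, giving Δr = 2.25 m.
After a semicircle each ion lands a diameter 2r from the entry slit, so the separation is 2Δr = 4.49 m.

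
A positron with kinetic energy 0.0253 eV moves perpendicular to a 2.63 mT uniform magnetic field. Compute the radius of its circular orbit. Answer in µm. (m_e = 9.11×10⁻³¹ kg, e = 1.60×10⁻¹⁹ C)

r ≈ 204 µm

Convert the energy: K = 0.0253 eV = 4.05×10^-21 J.
v = √(2K/m) = √(2·4.05×10^-21/9.11×10^-31) = 9.43×10^4 m/s.
r = mv/(qB) = (9.11×10^-31)(9.43×10^4) / [(1×1.60×10^-19)(2.63×10^-3)] = 2.04×10^-4 m.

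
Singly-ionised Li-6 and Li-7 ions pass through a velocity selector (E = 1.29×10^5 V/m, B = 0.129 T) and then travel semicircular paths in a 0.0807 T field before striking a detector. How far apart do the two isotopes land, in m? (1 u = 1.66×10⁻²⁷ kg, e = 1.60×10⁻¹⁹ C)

Δd ≈ 0.257 m

Both emerge at v = E/B₁ = 1.00×10^6 m/s.
r = mv/(qB₂), so r₁ = 0.771 m and r₂ = 0.900 m, giving Δr = 0.129 m.
After a semicircle each ion lands a diameter 2r from the entry slit, so the separation is 2Δr = 0.257 m.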